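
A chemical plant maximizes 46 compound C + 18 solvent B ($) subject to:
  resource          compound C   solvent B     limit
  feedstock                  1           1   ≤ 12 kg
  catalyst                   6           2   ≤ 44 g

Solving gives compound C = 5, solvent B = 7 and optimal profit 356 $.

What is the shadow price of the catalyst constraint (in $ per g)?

At the optimum: feedstock uses 12 of 12 (binding); catalyst uses 44 of 44 (binding).
Dual feasibility on the basic columns requires 1·y_feedstock + 6·y_catalyst = 46, 1·y_feedstock + 2·y_catalyst = 18.
→ y_feedstock = 4 and y_catalyst = 7.
Shadow price of catalyst = 7.

7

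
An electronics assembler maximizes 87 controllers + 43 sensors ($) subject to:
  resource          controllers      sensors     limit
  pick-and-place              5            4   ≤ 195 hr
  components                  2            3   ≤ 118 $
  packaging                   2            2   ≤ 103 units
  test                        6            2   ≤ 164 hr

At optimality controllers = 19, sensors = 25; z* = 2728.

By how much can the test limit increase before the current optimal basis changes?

70

Binding constraints: pick-and-place, test. The basis is B = [[5,4],[6,2]] with det -14.
Per unit increase in test, x* moves by d = (0.2857, -0.3571).
The basis stays optimal until sensors reaches 0; allowable increase = 70 hr.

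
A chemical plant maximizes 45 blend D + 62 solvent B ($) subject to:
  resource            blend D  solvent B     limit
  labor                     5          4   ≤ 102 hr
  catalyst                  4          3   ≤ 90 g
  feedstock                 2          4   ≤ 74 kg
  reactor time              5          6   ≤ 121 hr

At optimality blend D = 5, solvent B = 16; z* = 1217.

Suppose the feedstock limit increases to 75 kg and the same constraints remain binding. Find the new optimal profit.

Check each constraint at x*: labor 89/102 (slack 13); catalyst 68/90 (slack 22); feedstock 74/74 (tight); reactor time 121/121 (tight).
By complementary slackness, y = 0 for the non-binding constraints.
From A_Bᵀ y = c: 2·y_feedstock + 5·y_reactor time = 45; 4·y_feedstock + 6·y_reactor time = 62.
→ y_feedstock = 5 and y_reactor time = 7.
Δz = y_feedstock·Δb = 5 × (1) = 5, so new z* = 1217 + 5 = 1222.

1222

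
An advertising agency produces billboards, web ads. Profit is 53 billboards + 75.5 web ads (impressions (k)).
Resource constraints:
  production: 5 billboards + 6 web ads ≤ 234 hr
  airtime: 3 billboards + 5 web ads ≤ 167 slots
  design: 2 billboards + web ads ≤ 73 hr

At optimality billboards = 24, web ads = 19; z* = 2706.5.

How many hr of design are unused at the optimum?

6

design used = 2·24 + 1·19 = 67; slack = 73 − 67 = 6.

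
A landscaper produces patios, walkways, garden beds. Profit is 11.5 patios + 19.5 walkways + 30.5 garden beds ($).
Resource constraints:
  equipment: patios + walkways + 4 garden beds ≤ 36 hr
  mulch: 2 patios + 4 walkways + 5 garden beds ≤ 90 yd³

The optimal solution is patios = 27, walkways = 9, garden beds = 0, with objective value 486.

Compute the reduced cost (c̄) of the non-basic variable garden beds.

-3.5

Check each constraint at x*: equipment 36/36 (tight); mulch 90/90 (tight).
From A_Bᵀ y = c: 1·y_equipment + 2·y_mulch = 11.5; 1·y_equipment + 4·y_mulch = 19.5.
Solving: y_equipment = 3.5, y_mulch = 4.
Reduced cost of garden beds: c₃ − yᵀa₃ = 30.5 − (3.5·4 + 4·5) = 30.5 − 34 = -3.5.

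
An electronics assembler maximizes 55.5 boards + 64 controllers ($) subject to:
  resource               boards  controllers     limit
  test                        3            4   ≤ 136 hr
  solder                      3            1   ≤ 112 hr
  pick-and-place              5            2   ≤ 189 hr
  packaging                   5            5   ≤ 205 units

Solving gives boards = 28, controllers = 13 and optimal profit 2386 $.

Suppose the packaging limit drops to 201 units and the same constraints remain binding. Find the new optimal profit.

2362

At the optimum: test uses 136 of 136 (binding); solder uses 97 of 112 (slack = 15); pick-and-place uses 166 of 189 (slack = 23); packaging uses 205 of 205 (binding).
Since solder, pick-and-place are not tight, their duals are 0.
The binding rows give the dual system: 3·y_test + 5·y_packaging = 55.5 and 4·y_test + 5·y_packaging = 64.
This yields shadow prices y_test = 8.5, y_packaging = 6.
Δz = y_packaging·Δb = 6 × (-4) = -24, so new z* = 2386 − 24 = 2362.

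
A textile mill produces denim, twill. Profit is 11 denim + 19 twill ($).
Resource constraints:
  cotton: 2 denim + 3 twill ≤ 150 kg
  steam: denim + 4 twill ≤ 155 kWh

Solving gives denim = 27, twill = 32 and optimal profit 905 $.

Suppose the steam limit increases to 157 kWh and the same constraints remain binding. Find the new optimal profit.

Check each constraint at x*: cotton 150/150 (tight); steam 155/155 (tight).
From A_Bᵀ y = c: 2·y_cotton + 1·y_steam = 11; 3·y_cotton + 4·y_steam = 19.
This yields shadow prices y_cotton = 5, y_steam = 1.
Δz = y_steam·Δb = 1 × (2) = 2, so new z* = 905 + 2 = 907.

907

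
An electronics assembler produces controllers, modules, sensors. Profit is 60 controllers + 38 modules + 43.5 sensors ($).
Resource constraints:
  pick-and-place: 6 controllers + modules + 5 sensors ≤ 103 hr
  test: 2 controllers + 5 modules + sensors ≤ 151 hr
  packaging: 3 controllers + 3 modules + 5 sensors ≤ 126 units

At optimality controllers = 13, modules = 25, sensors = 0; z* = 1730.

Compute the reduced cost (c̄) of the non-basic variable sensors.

-2.5

At the optimum: pick-and-place uses 103 of 103 (binding); test uses 151 of 151 (binding); packaging uses 114 of 126 (slack = 12).
Since packaging is not tight, its dual is 0.
Dual feasibility on the basic columns requires 6·y_pick-and-place + 2·y_test = 60, 1·y_pick-and-place + 5·y_test = 38.
Solving: y_pick-and-place = 8, y_test = 6.
Reduced cost of sensors: c₃ − yᵀa₃ = 43.5 − (8·5 + 6·1) = 43.5 − 46 = -2.5.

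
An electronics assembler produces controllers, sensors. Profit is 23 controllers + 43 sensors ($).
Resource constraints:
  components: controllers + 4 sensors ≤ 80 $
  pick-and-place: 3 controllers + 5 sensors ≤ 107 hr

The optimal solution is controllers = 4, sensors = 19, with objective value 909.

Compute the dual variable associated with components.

Both components and pick-and-place are binding at x*.
From A_Bᵀ y = c: 1·y_components + 3·y_pick-and-place = 23; 4·y_components + 5·y_pick-and-place = 43.
Solving: y_components = 2, y_pick-and-place = 7.
Shadow price of components = 2.

2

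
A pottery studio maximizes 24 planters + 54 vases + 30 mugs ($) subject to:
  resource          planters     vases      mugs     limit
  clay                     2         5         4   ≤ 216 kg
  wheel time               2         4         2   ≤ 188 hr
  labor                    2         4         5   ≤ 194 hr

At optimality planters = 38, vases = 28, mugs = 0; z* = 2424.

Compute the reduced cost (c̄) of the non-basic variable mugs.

Binding: clay and wheel time. Non-binding: labor (6 unused).
By complementary slackness, y = 0 for the non-binding constraint.
The binding rows give the dual system: 2·y_clay + 2·y_wheel time = 24 and 5·y_clay + 4·y_wheel time = 54.
→ y_clay = 6 and y_wheel time = 6.
Reduced cost of mugs: c₃ − yᵀa₃ = 30 − (6·4 + 6·2) = 30 − 36 = -6.

-6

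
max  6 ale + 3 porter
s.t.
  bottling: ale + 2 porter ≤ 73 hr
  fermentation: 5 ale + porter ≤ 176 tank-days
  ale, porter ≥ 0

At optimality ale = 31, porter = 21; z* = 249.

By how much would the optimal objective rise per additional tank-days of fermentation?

1

Check each constraint at x*: bottling 73/73 (tight); fermentation 176/176 (tight).
The binding rows give the dual system: 1·y_bottling + 5·y_fermentation = 6 and 2·y_bottling + 1·y_fermentation = 3.
This yields shadow prices y_bottling = 1, y_fermentation = 1.
Shadow price of fermentation = 1.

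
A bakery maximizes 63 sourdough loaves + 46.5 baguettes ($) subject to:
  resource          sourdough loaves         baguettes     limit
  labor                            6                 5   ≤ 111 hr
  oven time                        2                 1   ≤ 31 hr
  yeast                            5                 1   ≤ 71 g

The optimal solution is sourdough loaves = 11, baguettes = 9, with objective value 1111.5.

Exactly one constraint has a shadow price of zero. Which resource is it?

labor: 111/111 (binding)
oven time: 31/31 (binding)
yeast: 64/71 (slack 7)
By complementary slackness, a constraint with positive slack has shadow price 0 → yeast.

yeast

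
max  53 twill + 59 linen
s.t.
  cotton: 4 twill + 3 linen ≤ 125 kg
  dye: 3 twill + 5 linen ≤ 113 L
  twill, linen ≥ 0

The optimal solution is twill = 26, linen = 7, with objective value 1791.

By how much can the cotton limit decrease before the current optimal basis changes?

Binding constraints: cotton, dye. The basis is B = [[4,3],[3,5]] with det 11.
Per unit decrease in cotton, x* moves by d = (-0.4545, 0.2727).
The basis stays optimal until twill reaches 0; allowable decrease = 57.2 kg.

57.2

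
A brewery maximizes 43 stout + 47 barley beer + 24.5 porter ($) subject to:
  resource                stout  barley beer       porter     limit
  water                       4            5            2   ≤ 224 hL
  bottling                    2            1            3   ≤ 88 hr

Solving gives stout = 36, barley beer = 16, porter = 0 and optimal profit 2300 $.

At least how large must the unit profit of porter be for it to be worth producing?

Both water and bottling are binding at x*.
From A_Bᵀ y = c: 4·y_water + 2·y_bottling = 43; 5·y_water + 1·y_bottling = 47.
→ y_water = 8.5 and y_bottling = 4.5.
porter enters the basis when its profit ≥ yᵀa₃ = 8.5·2 + 4.5·3 = 30.5.

30.5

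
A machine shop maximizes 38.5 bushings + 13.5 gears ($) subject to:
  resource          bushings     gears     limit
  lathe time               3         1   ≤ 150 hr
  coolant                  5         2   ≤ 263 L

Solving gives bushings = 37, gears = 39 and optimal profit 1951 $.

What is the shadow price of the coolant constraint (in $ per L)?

2

Both lathe time and coolant are binding at x*.
The binding rows give the dual system: 3·y_lathe time + 5·y_coolant = 38.5 and 1·y_lathe time + 2·y_coolant = 13.5.
→ y_lathe time = 9.5 and y_coolant = 2.
Shadow price of coolant = 2.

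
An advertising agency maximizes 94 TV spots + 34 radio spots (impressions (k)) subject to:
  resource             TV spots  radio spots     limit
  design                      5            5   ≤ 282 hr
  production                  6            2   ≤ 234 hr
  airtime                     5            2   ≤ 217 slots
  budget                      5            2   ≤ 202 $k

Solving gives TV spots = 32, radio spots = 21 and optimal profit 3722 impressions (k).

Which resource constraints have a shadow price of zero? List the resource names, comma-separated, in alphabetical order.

airtime, design

design: 265/282 (slack 17)
production: 234/234 (binding)
airtime: 202/217 (slack 15)
budget: 202/202 (binding)
By complementary slackness, a constraint with positive slack has shadow price 0 → airtime, design.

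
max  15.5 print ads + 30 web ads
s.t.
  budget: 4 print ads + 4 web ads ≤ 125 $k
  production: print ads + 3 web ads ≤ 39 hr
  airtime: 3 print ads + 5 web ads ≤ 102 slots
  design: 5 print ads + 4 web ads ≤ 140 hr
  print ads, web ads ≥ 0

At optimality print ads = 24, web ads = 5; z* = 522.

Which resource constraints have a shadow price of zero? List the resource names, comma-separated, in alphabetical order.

budget: 116/125 (slack 9)
production: 39/39 (binding)
airtime: 97/102 (slack 5)
design: 140/140 (binding)
By complementary slackness, a constraint with positive slack has shadow price 0 → airtime, budget.

airtime, budget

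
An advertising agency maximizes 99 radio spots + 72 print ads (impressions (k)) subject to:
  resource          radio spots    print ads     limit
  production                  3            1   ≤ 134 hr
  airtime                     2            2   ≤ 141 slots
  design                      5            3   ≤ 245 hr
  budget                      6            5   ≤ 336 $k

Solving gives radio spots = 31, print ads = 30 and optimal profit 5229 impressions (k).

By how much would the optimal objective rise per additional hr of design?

9

Check each constraint at x*: production 123/134 (slack 11); airtime 122/141 (slack 19); design 245/245 (tight); budget 336/336 (tight).
Since production, airtime are not tight, their duals are 0.
From A_Bᵀ y = c: 5·y_design + 6·y_budget = 99; 3·y_design + 5·y_budget = 72.
Solving: y_design = 9, y_budget = 9.
Shadow price of design = 9.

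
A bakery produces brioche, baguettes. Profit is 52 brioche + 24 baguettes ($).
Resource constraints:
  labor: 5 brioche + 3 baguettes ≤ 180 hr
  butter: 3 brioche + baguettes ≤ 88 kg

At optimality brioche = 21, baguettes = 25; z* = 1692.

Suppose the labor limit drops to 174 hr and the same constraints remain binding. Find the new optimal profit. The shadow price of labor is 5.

1662

Δb = -6, so new z* = 1692 + (5)·(-6) = 1692 − 30 = 1662.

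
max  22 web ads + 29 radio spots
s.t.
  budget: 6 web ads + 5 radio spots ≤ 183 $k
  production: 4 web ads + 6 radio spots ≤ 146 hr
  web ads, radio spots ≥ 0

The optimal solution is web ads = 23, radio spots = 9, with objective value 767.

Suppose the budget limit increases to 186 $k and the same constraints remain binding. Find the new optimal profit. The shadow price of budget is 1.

770

Δb = 3, so new z* = 767 + (1)·(3) = 767 + 3 = 770.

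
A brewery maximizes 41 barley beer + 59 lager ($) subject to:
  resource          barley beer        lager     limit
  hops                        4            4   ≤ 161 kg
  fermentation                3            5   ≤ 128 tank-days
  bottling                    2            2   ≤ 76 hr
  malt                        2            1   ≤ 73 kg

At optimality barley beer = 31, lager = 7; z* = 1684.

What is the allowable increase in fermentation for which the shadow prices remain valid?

Binding constraints: fermentation, bottling. The basis is B = [[3,5],[2,2]] with det -4.
Per unit increase in fermentation, x* moves by d = (-0.5, 0.5).
The basis stays optimal until barley beer reaches 0; allowable increase = 62 tank-days.

62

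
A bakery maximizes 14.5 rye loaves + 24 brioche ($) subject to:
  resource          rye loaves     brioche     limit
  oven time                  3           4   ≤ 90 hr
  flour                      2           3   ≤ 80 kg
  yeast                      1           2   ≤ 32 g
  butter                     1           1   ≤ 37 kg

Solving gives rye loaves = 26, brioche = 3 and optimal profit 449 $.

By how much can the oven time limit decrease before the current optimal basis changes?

26

Binding constraints: oven time, yeast. The basis is B = [[3,4],[1,2]] with det 2.
Per unit decrease in oven time, x* moves by d = (-1, 0.5).
The basis stays optimal until rye loaves reaches 0; allowable decrease = 26 hr.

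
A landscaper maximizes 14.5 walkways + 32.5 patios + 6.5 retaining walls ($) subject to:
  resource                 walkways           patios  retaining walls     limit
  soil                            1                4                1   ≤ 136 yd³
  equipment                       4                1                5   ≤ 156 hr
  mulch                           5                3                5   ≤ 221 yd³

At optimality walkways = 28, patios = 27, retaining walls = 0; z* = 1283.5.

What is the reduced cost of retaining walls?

Binding: soil and mulch. Non-binding: equipment (17 unused).
By complementary slackness, y = 0 for the non-binding constraint.
The binding rows give the dual system: 1·y_soil + 5·y_mulch = 14.5 and 4·y_soil + 3·y_mulch = 32.5.
→ y_soil = 7 and y_mulch = 1.5.
Reduced cost of retaining walls: c₃ − yᵀa₃ = 6.5 − (7·1 + 1.5·5) = 6.5 − 14.5 = -8.

-8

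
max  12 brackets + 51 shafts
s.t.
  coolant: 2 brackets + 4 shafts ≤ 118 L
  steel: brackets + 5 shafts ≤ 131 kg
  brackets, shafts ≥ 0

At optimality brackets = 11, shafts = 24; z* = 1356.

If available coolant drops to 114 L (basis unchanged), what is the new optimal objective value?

1350

At the optimum: coolant uses 118 of 118 (binding); steel uses 131 of 131 (binding).
The binding rows give the dual system: 2·y_coolant + 1·y_steel = 12 and 4·y_coolant + 5·y_steel = 51.
→ y_coolant = 1.5 and y_steel = 9.
Δz = y_coolant·Δb = 1.5 × (-4) = -6, so new z* = 1356 − 6 = 1350.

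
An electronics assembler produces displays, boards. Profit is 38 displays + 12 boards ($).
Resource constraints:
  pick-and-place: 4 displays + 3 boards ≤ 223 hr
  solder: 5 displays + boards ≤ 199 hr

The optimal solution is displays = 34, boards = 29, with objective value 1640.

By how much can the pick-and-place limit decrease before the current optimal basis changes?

Binding constraints: pick-and-place, solder. The basis is B = [[4,3],[5,1]] with det -11.
Per unit decrease in pick-and-place, x* moves by d = (0.0909, -0.4545).
The basis stays optimal until boards reaches 0; allowable decrease = 63.8 hr.

63.8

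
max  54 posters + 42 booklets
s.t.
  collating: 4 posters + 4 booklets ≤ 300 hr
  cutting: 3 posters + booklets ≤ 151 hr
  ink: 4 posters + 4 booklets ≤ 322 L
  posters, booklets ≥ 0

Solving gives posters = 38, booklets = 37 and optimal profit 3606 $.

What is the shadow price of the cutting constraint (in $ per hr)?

At the optimum: collating uses 300 of 300 (binding); cutting uses 151 of 151 (binding); ink uses 300 of 322 (slack = 22).
Slack constraints have shadow price 0 (complementary slackness).
The binding rows give the dual system: 4·y_collating + 3·y_cutting = 54 and 4·y_collating + 1·y_cutting = 42.
→ y_collating = 9 and y_cutting = 6.
Shadow price of cutting = 6.

6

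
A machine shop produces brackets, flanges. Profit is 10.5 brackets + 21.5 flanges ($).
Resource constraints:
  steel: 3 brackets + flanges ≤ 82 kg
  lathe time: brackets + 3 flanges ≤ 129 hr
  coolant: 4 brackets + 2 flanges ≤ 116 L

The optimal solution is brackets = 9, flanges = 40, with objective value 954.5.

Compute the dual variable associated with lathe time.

6.5

Binding: lathe time and coolant. Non-binding: steel (15 unused).
Slack constraints have shadow price 0 (complementary slackness).
Dual feasibility on the basic columns requires 1·y_lathe time + 4·y_coolant = 10.5, 3·y_lathe time + 2·y_coolant = 21.5.
Solving: y_lathe time = 6.5, y_coolant = 1.
Shadow price of lathe time = 6.5.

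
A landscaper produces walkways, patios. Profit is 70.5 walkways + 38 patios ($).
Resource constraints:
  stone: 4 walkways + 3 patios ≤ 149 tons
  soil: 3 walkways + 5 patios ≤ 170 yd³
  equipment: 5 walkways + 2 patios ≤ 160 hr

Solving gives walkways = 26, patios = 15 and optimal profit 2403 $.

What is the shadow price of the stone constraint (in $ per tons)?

Binding: stone and equipment. Non-binding: soil (17 unused).
By complementary slackness, y = 0 for the non-binding constraint.
From A_Bᵀ y = c: 4·y_stone + 5·y_equipment = 70.5; 3·y_stone + 2·y_equipment = 38.
Solving: y_stone = 7, y_equipment = 8.5.
Shadow price of stone = 7.

7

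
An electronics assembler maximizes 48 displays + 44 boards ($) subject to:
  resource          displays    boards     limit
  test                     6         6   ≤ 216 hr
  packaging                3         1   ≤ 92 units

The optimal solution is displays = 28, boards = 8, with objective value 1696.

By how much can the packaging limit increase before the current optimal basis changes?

16

Binding constraints: test, packaging. The basis is B = [[6,6],[3,1]] with det -12.
Per unit increase in packaging, x* moves by d = (0.5, -0.5).
The basis stays optimal until boards reaches 0; allowable increase = 16 units.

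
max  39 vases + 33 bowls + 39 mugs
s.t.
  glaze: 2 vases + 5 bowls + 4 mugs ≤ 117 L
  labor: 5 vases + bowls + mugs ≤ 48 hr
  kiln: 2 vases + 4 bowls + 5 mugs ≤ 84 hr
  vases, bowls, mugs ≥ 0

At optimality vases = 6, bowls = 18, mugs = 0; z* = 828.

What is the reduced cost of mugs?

Check each constraint at x*: glaze 102/117 (slack 15); labor 48/48 (tight); kiln 84/84 (tight).
Slack constraints have shadow price 0 (complementary slackness).
The binding rows give the dual system: 5·y_labor + 2·y_kiln = 39 and 1·y_labor + 4·y_kiln = 33.
Solving: y_labor = 5, y_kiln = 7.
Reduced cost of mugs: c₃ − yᵀa₃ = 39 − (5·1 + 7·5) = 39 − 40 = -1.

-1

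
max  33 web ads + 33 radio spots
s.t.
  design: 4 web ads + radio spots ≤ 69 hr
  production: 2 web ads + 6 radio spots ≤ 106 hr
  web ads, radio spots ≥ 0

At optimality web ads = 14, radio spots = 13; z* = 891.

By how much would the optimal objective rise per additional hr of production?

4.5

Check each constraint at x*: design 69/69 (tight); production 106/106 (tight).
From A_Bᵀ y = c: 4·y_design + 2·y_production = 33; 1·y_design + 6·y_production = 33.
Solving: y_design = 6, y_production = 4.5.
Shadow price of production = 4.5.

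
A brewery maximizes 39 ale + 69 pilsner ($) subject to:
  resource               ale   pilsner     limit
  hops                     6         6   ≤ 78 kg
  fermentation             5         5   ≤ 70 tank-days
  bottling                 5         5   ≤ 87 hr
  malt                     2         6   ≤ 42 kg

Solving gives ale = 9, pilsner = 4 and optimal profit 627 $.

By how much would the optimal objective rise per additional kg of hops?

Check each constraint at x*: hops 78/78 (tight); fermentation 65/70 (slack 5); bottling 65/87 (slack 22); malt 42/42 (tight).
Since fermentation, bottling are not tight, their duals are 0.
Dual feasibility on the basic columns requires 6·y_hops + 2·y_malt = 39, 6·y_hops + 6·y_malt = 69.
This yields shadow prices y_hops = 4, y_malt = 7.5.
Shadow price of hops = 4.

4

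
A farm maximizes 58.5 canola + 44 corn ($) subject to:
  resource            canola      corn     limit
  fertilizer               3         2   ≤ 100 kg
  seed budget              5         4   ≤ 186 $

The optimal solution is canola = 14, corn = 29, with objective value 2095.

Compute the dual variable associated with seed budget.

Both fertilizer and seed budget are binding at x*.
The binding rows give the dual system: 3·y_fertilizer + 5·y_seed budget = 58.5 and 2·y_fertilizer + 4·y_seed budget = 44.
This yields shadow prices y_fertilizer = 7, y_seed budget = 7.5.
Shadow price of seed budget = 7.5.

7.5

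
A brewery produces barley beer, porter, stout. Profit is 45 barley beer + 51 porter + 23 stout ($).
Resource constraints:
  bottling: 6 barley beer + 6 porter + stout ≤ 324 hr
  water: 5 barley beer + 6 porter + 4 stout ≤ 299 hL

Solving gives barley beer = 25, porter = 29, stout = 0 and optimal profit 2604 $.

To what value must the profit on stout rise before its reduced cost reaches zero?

26.5

Both bottling and water are binding at x*.
From A_Bᵀ y = c: 6·y_bottling + 5·y_water = 45; 6·y_bottling + 6·y_water = 51.
→ y_bottling = 2.5 and y_water = 6.
stout enters the basis when its profit ≥ yᵀa₃ = 2.5·1 + 6·4 = 26.5.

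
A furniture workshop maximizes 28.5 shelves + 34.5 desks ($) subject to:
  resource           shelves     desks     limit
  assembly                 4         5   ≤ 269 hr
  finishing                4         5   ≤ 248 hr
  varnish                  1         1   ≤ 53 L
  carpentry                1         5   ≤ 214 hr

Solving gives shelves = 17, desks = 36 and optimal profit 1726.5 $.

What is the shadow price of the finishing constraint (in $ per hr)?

6

At the optimum: assembly uses 248 of 269 (slack = 21); finishing uses 248 of 248 (binding); varnish uses 53 of 53 (binding); carpentry uses 197 of 214 (slack = 17).
By complementary slackness, y = 0 for the non-binding constraints.
From A_Bᵀ y = c: 4·y_finishing + 1·y_varnish = 28.5; 5·y_finishing + 1·y_varnish = 34.5.
Solving: y_finishing = 6, y_varnish = 4.5.
Shadow price of finishing = 6.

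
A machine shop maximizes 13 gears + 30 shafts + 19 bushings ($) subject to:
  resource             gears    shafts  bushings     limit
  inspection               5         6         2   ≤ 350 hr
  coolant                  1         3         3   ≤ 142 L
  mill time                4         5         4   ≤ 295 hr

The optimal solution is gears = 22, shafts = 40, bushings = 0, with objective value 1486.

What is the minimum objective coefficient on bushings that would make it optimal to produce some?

26

At the optimum: inspection uses 350 of 350 (binding); coolant uses 142 of 142 (binding); mill time uses 288 of 295 (slack = 7).
Slack constraints have shadow price 0 (complementary slackness).
The binding rows give the dual system: 5·y_inspection + 1·y_coolant = 13 and 6·y_inspection + 3·y_coolant = 30.
This yields shadow prices y_inspection = 1, y_coolant = 8.
bushings enters the basis when its profit ≥ yᵀa₃ = 1·2 + 8·3 = 26.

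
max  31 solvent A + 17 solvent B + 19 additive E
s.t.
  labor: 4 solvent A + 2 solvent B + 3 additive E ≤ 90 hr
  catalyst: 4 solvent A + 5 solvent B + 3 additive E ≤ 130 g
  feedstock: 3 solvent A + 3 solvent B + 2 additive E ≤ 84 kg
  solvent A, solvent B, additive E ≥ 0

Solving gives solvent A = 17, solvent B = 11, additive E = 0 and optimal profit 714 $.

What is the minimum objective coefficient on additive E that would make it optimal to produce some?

23

At the optimum: labor uses 90 of 90 (binding); catalyst uses 123 of 130 (slack = 7); feedstock uses 84 of 84 (binding).
Since catalyst is not tight, its dual is 0.
From A_Bᵀ y = c: 4·y_labor + 3·y_feedstock = 31; 2·y_labor + 3·y_feedstock = 17.
→ y_labor = 7 and y_feedstock = 1.
additive E enters the basis when its profit ≥ yᵀa₃ = 7·3 + 1·2 = 23.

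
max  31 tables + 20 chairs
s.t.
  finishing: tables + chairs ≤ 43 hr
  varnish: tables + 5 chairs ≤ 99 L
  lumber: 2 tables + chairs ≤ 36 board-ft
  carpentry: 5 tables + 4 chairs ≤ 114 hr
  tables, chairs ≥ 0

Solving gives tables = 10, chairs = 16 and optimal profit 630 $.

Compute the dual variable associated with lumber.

Binding: lumber and carpentry. Non-binding: finishing (17 unused), varnish (9 unused).
Slack constraints have shadow price 0 (complementary slackness).
The binding rows give the dual system: 2·y_lumber + 5·y_carpentry = 31 and 1·y_lumber + 4·y_carpentry = 20.
This yields shadow prices y_lumber = 8, y_carpentry = 3.
Shadow price of lumber = 8.

8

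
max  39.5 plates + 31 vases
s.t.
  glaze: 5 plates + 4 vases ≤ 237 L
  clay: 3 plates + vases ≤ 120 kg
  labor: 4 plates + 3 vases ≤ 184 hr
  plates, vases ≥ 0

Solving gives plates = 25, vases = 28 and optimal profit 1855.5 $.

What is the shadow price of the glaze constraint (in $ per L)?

Check each constraint at x*: glaze 237/237 (tight); clay 103/120 (slack 17); labor 184/184 (tight).
Slack constraints have shadow price 0 (complementary slackness).
Dual feasibility on the basic columns requires 5·y_glaze + 4·y_labor = 39.5, 4·y_glaze + 3·y_labor = 31.
This yields shadow prices y_glaze = 5.5, y_labor = 3.
Shadow price of glaze = 5.5.

5.5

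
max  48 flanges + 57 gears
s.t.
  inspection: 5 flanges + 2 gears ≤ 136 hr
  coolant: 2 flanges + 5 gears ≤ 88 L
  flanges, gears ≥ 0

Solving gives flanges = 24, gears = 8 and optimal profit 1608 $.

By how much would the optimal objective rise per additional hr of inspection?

6

At the optimum: inspection uses 136 of 136 (binding); coolant uses 88 of 88 (binding).
The binding rows give the dual system: 5·y_inspection + 2·y_coolant = 48 and 2·y_inspection + 5·y_coolant = 57.
→ y_inspection = 6 and y_coolant = 9.
Shadow price of inspection = 6.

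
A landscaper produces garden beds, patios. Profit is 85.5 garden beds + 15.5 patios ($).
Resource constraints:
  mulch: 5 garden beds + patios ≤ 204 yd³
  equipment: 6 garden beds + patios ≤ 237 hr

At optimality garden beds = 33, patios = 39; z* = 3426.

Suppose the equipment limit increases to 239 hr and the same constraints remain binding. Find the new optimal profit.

At the optimum: mulch uses 204 of 204 (binding); equipment uses 237 of 237 (binding).
Dual feasibility on the basic columns requires 5·y_mulch + 6·y_equipment = 85.5, 1·y_mulch + 1·y_equipment = 15.5.
Solving: y_mulch = 7.5, y_equipment = 8.
Δz = y_equipment·Δb = 8 × (2) = 16, so new z* = 3426 + 16 = 3442.

3442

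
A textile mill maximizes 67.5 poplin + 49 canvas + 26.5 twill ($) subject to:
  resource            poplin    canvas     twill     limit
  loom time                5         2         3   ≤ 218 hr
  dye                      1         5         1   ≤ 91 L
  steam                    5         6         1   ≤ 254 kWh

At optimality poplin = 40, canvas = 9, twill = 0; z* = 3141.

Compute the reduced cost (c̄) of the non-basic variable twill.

-3

Binding: loom time and steam. Non-binding: dye (6 unused).
By complementary slackness, y = 0 for the non-binding constraint.
Dual feasibility on the basic columns requires 5·y_loom time + 5·y_steam = 67.5, 2·y_loom time + 6·y_steam = 49.
→ y_loom time = 8 and y_steam = 5.5.
Reduced cost of twill: c₃ − yᵀa₃ = 26.5 − (8·3 + 5.5·1) = 26.5 − 29.5 = -3.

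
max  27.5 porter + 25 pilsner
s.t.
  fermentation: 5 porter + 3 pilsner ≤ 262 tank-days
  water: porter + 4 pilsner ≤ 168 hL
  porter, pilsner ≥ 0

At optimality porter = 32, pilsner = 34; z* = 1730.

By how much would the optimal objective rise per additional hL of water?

Both fermentation and water are binding at x*.
The binding rows give the dual system: 5·y_fermentation + 1·y_water = 27.5 and 3·y_fermentation + 4·y_water = 25.
This yields shadow prices y_fermentation = 5, y_water = 2.5.
Shadow price of water = 2.5.

2.5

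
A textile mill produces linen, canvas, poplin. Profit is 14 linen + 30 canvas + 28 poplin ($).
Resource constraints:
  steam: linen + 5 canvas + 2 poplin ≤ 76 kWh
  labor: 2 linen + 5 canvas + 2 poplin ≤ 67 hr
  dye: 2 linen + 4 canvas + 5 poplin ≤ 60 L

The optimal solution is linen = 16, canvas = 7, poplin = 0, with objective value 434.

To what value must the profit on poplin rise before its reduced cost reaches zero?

At the optimum: steam uses 51 of 76 (slack = 25); labor uses 67 of 67 (binding); dye uses 60 of 60 (binding).
Slack constraints have shadow price 0 (complementary slackness).
The binding rows give the dual system: 2·y_labor + 2·y_dye = 14 and 5·y_labor + 4·y_dye = 30.
Solving: y_labor = 2, y_dye = 5.
poplin enters the basis when its profit ≥ yᵀa₃ = 2·2 + 5·5 = 29.

29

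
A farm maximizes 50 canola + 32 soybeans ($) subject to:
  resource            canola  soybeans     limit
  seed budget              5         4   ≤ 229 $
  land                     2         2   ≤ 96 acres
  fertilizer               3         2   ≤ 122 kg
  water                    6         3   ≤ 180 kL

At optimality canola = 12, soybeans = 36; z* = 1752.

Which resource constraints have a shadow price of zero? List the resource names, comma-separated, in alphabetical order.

seed budget: 204/229 (slack 25)
land: 96/96 (binding)
fertilizer: 108/122 (slack 14)
water: 180/180 (binding)
By complementary slackness, a constraint with positive slack has shadow price 0 → fertilizer, seed budget.

fertilizer, seed budget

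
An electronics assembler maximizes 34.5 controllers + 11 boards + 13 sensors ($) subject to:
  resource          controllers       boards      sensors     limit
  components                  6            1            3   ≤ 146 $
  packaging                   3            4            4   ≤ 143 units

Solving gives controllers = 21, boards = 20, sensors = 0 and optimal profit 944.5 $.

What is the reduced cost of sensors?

-8

At the optimum: components uses 146 of 146 (binding); packaging uses 143 of 143 (binding).
The binding rows give the dual system: 6·y_components + 3·y_packaging = 34.5 and 1·y_components + 4·y_packaging = 11.
This yields shadow prices y_components = 5, y_packaging = 1.5.
Reduced cost of sensors: c₃ − yᵀa₃ = 13 − (5·3 + 1.5·4) = 13 − 21 = -8.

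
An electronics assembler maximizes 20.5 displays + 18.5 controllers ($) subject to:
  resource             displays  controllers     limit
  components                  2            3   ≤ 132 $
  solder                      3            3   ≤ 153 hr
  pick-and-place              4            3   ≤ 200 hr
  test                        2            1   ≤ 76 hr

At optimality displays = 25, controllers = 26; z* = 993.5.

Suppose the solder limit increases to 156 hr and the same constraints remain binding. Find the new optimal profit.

Check each constraint at x*: components 128/132 (slack 4); solder 153/153 (tight); pick-and-place 178/200 (slack 22); test 76/76 (tight).
Slack constraints have shadow price 0 (complementary slackness).
The binding rows give the dual system: 3·y_solder + 2·y_test = 20.5 and 3·y_solder + 1·y_test = 18.5.
This yields shadow prices y_solder = 5.5, y_test = 2.
Δz = y_solder·Δb = 5.5 × (3) = 16.5, so new z* = 993.5 + 16.5 = 1010.

1010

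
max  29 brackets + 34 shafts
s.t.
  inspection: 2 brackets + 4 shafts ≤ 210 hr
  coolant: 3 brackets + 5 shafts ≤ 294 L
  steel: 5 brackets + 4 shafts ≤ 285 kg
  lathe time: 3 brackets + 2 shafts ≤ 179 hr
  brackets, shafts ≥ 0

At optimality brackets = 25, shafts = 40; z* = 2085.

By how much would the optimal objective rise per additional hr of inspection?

At the optimum: inspection uses 210 of 210 (binding); coolant uses 275 of 294 (slack = 19); steel uses 285 of 285 (binding); lathe time uses 155 of 179 (slack = 24).
Since coolant, lathe time are not tight, their duals are 0.
Dual feasibility on the basic columns requires 2·y_inspection + 5·y_steel = 29, 4·y_inspection + 4·y_steel = 34.
Solving: y_inspection = 4.5, y_steel = 4.
Shadow price of inspection = 4.5.

4.5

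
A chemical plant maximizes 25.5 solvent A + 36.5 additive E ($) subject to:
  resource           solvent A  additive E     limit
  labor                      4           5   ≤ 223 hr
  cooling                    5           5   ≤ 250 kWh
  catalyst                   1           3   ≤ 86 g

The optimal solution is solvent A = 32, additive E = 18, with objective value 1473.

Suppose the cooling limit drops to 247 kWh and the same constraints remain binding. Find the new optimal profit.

Check each constraint at x*: labor 218/223 (slack 5); cooling 250/250 (tight); catalyst 86/86 (tight).
Since labor is not tight, its dual is 0.
From A_Bᵀ y = c: 5·y_cooling + 1·y_catalyst = 25.5; 5·y_cooling + 3·y_catalyst = 36.5.
Solving: y_cooling = 4, y_catalyst = 5.5.
Δz = y_cooling·Δb = 4 × (-3) = -12, so new z* = 1473 − 12 = 1461.

1461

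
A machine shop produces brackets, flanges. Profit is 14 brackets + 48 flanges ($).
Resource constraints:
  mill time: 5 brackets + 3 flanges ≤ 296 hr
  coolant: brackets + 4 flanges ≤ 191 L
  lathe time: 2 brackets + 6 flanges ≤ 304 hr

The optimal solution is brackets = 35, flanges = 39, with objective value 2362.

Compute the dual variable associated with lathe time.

At the optimum: mill time uses 292 of 296 (slack = 4); coolant uses 191 of 191 (binding); lathe time uses 304 of 304 (binding).
Since mill time is not tight, its dual is 0.
Dual feasibility on the basic columns requires 1·y_coolant + 2·y_lathe time = 14, 4·y_coolant + 6·y_lathe time = 48.
This yields shadow prices y_coolant = 6, y_lathe time = 4.
Shadow price of lathe time = 4.

4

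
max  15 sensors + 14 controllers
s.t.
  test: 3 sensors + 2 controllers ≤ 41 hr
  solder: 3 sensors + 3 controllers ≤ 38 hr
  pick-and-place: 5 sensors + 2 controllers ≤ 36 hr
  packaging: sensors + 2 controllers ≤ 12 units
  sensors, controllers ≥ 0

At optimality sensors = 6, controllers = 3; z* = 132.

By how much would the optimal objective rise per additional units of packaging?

Check each constraint at x*: test 24/41 (slack 17); solder 27/38 (slack 11); pick-and-place 36/36 (tight); packaging 12/12 (tight).
Since test, solder are not tight, their duals are 0.
Dual feasibility on the basic columns requires 5·y_pick-and-place + 1·y_packaging = 15, 2·y_pick-and-place + 2·y_packaging = 14.
This yields shadow prices y_pick-and-place = 2, y_packaging = 5.
Shadow price of packaging = 5.

5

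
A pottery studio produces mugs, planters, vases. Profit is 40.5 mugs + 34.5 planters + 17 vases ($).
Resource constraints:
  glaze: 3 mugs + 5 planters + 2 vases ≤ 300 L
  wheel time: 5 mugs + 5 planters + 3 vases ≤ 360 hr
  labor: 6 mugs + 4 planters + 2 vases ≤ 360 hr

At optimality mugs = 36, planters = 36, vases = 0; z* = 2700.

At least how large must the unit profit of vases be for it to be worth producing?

At the optimum: glaze uses 288 of 300 (slack = 12); wheel time uses 360 of 360 (binding); labor uses 360 of 360 (binding).
Since glaze is not tight, its dual is 0.
The binding rows give the dual system: 5·y_wheel time + 6·y_labor = 40.5 and 5·y_wheel time + 4·y_labor = 34.5.
This yields shadow prices y_wheel time = 4.5, y_labor = 3.
vases enters the basis when its profit ≥ yᵀa₃ = 4.5·3 + 3·2 = 19.5.

19.5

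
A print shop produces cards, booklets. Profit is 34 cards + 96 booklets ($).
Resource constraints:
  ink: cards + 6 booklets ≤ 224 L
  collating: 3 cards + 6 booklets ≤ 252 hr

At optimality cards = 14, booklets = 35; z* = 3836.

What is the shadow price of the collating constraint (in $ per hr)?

At the optimum: ink uses 224 of 224 (binding); collating uses 252 of 252 (binding).
From A_Bᵀ y = c: 1·y_ink + 3·y_collating = 34; 6·y_ink + 6·y_collating = 96.
This yields shadow prices y_ink = 7, y_collating = 9.
Shadow price of collating = 9.

9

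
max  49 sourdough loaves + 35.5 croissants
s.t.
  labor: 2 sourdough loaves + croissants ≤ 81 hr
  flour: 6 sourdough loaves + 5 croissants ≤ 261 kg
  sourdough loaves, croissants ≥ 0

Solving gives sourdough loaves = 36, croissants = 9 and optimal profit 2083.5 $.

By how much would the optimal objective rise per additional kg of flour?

Both labor and flour are binding at x*.
The binding rows give the dual system: 2·y_labor + 6·y_flour = 49 and 1·y_labor + 5·y_flour = 35.5.
Solving: y_labor = 8, y_flour = 5.5.
Shadow price of flour = 5.5.

5.5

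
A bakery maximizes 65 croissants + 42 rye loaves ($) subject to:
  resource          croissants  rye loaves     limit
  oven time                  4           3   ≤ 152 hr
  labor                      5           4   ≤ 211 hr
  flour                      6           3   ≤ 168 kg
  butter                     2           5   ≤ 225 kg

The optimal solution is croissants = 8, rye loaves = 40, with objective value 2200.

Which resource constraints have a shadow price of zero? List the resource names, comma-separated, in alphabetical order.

oven time: 152/152 (binding)
labor: 200/211 (slack 11)
flour: 168/168 (binding)
butter: 216/225 (slack 9)
By complementary slackness, a constraint with positive slack has shadow price 0 → butter, labor.

butter, labor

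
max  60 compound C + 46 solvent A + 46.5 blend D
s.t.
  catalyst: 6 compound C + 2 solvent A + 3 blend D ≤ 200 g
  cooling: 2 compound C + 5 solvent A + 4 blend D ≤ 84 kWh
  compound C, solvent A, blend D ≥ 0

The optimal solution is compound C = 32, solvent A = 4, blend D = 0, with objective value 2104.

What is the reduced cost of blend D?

-1.5

Both catalyst and cooling are binding at x*.
From A_Bᵀ y = c: 6·y_catalyst + 2·y_cooling = 60; 2·y_catalyst + 5·y_cooling = 46.
→ y_catalyst = 8 and y_cooling = 6.
Reduced cost of blend D: c₃ − yᵀa₃ = 46.5 − (8·3 + 6·4) = 46.5 − 48 = -1.5.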